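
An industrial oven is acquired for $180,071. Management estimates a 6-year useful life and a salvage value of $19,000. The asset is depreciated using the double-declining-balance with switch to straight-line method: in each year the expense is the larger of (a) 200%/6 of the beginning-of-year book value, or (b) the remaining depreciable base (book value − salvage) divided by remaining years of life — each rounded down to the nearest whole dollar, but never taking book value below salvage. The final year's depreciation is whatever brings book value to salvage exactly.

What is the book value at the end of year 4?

Depreciable base = $180,071 − $19,000 = $161,071.
Year 1: DB = ⌊$180,071 × 200%/6⌋ = $60,023; SL = ⌊$161,071/6⌋ = $26,845 → take DB $60,023. Book value $120,048.
Year 2: DB = ⌊$120,048 × 200%/6⌋ = $40,016; SL = ⌊$101,048/5⌋ = $20,209 → take DB $40,016. Book value $80,032.
Year 3: DB = ⌊$80,032 × 200%/6⌋ = $26,677; SL = ⌊$61,032/4⌋ = $15,258 → take DB $26,677. Book value $53,355.
Year 4: DB = ⌊$53,355 × 200%/6⌋ = $17,785; SL = ⌊$34,355/3⌋ = $11,451 → take DB $17,785. Book value $35,570.

$35,570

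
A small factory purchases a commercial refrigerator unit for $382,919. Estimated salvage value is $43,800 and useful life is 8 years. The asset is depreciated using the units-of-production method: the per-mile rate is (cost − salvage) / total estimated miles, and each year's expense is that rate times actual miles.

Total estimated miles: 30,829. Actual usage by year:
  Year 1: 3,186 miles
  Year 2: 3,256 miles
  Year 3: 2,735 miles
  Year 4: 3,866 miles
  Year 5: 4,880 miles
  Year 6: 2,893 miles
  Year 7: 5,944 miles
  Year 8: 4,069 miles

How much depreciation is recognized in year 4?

$42,526

Depreciable base = $382,919 − $43,800 = $339,119.
Rate = $339,119 / 30,829 miles = $11 per mile.
Year 1: 3,186 × $11 = $35,046. Book value $347,873.
Year 2: 3,256 × $11 = $35,816. Book value $312,057.
Year 3: 2,735 × $11 = $30,085. Book value $281,972.
Year 4: 3,866 × $11 = $42,526. Book value $239,446.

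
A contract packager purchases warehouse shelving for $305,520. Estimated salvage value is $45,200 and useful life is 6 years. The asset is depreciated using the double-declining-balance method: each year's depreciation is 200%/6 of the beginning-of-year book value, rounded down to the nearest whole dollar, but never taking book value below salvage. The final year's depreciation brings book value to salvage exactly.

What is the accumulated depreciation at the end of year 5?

Depreciable base = $305,520 − $45,200 = $260,320.
Year 1: ⌊$305,520 × 200%/6⌋ = $101,840. Book value $203,680.
Year 2: ⌊$203,680 × 200%/6⌋ = $67,893. Book value $135,787.
Year 3: ⌊$135,787 × 200%/6⌋ = $45,262. Book value $90,525.
Year 4: ⌊$90,525 × 200%/6⌋ = $30,175. Book value $60,350.
Year 5: ⌊$60,350 × 200%/6⌋ = $20,116, capped at $15,150. Book value $45,200.
Accumulated through year 5 = $305,520 − $45,200 = $260,320.

$260,320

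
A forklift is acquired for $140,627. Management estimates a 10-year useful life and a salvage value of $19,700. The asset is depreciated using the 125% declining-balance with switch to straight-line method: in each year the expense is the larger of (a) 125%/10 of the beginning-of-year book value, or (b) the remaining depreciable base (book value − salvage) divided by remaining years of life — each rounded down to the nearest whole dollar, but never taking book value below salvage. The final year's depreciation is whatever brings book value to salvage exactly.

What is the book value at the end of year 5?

Depreciable base = $140,627 − $19,700 = $120,927.
Year 1: DB = ⌊$140,627 × 125%/10⌋ = $17,578; SL = ⌊$120,927/10⌋ = $12,092 → take DB $17,578. Book value $123,049.
Year 2: DB = ⌊$123,049 × 125%/10⌋ = $15,381; SL = ⌊$103,349/9⌋ = $11,483 → take DB $15,381. Book value $107,668.
Year 3: DB = ⌊$107,668 × 125%/10⌋ = $13,458; SL = ⌊$87,968/8⌋ = $10,996 → take DB $13,458. Book value $94,210.
Year 4: DB = ⌊$94,210 × 125%/10⌋ = $11,776; SL = ⌊$74,510/7⌋ = $10,644 → take DB $11,776. Book value $82,434.
Year 5: DB = ⌊$82,434 × 125%/10⌋ = $10,304; SL = ⌊$62,734/6⌋ = $10,455 → take SL $10,455. Book value $71,979.

$71,979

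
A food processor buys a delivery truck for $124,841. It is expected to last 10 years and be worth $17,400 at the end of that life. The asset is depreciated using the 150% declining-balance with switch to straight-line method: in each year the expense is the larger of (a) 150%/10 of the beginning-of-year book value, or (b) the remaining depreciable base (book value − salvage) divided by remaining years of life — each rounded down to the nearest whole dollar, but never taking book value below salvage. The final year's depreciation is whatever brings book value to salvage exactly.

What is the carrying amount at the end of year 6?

Depreciable base = $124,841 − $17,400 = $107,441.
Year 1: DB = ⌊$124,841 × 150%/10⌋ = $18,726; SL = ⌊$107,441/10⌋ = $10,744 → take DB $18,726. Book value $106,115.
Year 2: DB = ⌊$106,115 × 150%/10⌋ = $15,917; SL = ⌊$88,715/9⌋ = $9,857 → take DB $15,917. Book value $90,198.
Year 3: DB = ⌊$90,198 × 150%/10⌋ = $13,529; SL = ⌊$72,798/8⌋ = $9,099 → take DB $13,529. Book value $76,669.
Year 4: DB = ⌊$76,669 × 150%/10⌋ = $11,500; SL = ⌊$59,269/7⌋ = $8,467 → take DB $11,500. Book value $65,169.
Year 5: DB = ⌊$65,169 × 150%/10⌋ = $9,775; SL = ⌊$47,769/6⌋ = $7,961 → take DB $9,775. Book value $55,394.
Year 6: DB = ⌊$55,394 × 150%/10⌋ = $8,309; SL = ⌊$37,994/5⌋ = $7,598 → take DB $8,309. Book value $47,085.

$47,085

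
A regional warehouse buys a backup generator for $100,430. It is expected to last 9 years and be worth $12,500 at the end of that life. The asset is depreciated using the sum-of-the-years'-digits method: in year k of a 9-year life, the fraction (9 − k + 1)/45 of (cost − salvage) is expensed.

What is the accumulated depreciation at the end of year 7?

Depreciable base = $100,430 − $12,500 = $87,930.
Sum of the years' digits = 9+8+7+6+5+4+3+2+1 = 45.
Year 1: $87,930 × 9/45 = $17,586. Book value $82,844.
Year 2: $87,930 × 8/45 = $15,632. Book value $67,212.
Year 3: $87,930 × 7/45 = $13,678. Book value $53,534.
Year 4: $87,930 × 6/45 = $11,724. Book value $41,810.
Year 5: $87,930 × 5/45 = $9,770. Book value $32,040.
Year 6: $87,930 × 4/45 = $7,816. Book value $24,224.
Year 7: $87,930 × 3/45 = $5,862. Book value $18,362.
Accumulated through year 7 = $100,430 − $18,362 = $82,068.

$82,068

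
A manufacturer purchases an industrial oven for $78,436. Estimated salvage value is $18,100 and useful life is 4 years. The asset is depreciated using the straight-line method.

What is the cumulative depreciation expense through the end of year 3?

Depreciable base = $78,436 − $18,100 = $60,336.
Annual expense = $60,336 / 4 = $15,084.
End of year 1: book value $63,352.
End of year 2: book value $48,268.
End of year 3: book value $33,184.
Accumulated through year 3 = $78,436 − $33,184 = $45,252.

$45,252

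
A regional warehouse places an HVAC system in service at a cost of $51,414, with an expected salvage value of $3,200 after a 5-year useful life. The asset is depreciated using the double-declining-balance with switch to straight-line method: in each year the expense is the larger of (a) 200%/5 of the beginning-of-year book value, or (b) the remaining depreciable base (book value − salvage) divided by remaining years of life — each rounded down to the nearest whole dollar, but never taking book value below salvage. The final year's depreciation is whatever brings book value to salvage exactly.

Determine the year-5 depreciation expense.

Depreciable base = $51,414 − $3,200 = $48,214.
Year 1: DB = ⌊$51,414 × 200%/5⌋ = $20,565; SL = ⌊$48,214/5⌋ = $9,642 → take DB $20,565. Book value $30,849.
Year 2: DB = ⌊$30,849 × 200%/5⌋ = $12,339; SL = ⌊$27,649/4⌋ = $6,912 → take DB $12,339. Book value $18,510.
Year 3: DB = ⌊$18,510 × 200%/5⌋ = $7,404; SL = ⌊$15,310/3⌋ = $5,103 → take DB $7,404. Book value $11,106.
Year 4: DB = ⌊$11,106 × 200%/5⌋ = $4,442; SL = ⌊$7,906/2⌋ = $3,953 → take DB $4,442. Book value $6,664.
Year 5 (final): $6,664 − $3,200 = $3,464. Book value $3,200.

$3,464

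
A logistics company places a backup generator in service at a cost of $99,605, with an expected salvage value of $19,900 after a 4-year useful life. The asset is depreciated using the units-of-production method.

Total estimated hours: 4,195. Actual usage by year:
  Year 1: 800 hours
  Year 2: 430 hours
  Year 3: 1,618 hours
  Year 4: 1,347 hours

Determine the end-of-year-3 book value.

Depreciable base = $99,605 − $19,900 = $79,705.
Rate = $79,705 / 4,195 hours = $19 per hour.
Year 1: 800 × $19 = $15,200. Book value $84,405.
Year 2: 430 × $19 = $8,170. Book value $76,235.
Year 3: 1,618 × $19 = $30,742. Book value $45,493.

$45,493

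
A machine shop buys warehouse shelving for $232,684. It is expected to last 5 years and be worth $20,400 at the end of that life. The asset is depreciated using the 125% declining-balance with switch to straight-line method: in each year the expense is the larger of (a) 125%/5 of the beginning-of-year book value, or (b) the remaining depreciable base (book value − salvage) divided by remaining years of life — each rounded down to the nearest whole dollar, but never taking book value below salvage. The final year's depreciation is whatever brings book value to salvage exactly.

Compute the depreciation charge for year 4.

Depreciable base = $232,684 − $20,400 = $212,284.
Year 1: DB = ⌊$232,684 × 125%/5⌋ = $58,171; SL = ⌊$212,284/5⌋ = $42,456 → take DB $58,171. Book value $174,513.
Year 2: DB = ⌊$174,513 × 125%/5⌋ = $43,628; SL = ⌊$154,113/4⌋ = $38,528 → take DB $43,628. Book value $130,885.
Year 3: DB = ⌊$130,885 × 125%/5⌋ = $32,721; SL = ⌊$110,485/3⌋ = $36,828 → take SL $36,828. Book value $94,057.
Year 4: DB = ⌊$94,057 × 125%/5⌋ = $23,514; SL = ⌊$73,657/2⌋ = $36,828 → take SL $36,828. Book value $57,229.

$36,828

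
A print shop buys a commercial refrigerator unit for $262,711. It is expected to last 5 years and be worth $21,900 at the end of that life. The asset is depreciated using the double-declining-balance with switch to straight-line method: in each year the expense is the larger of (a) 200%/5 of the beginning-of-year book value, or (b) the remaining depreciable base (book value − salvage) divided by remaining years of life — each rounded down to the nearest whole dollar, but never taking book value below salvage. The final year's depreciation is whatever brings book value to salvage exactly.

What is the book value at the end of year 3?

$56,747

Depreciable base = $262,711 − $21,900 = $240,811.
Year 1: DB = ⌊$262,711 × 200%/5⌋ = $105,084; SL = ⌊$240,811/5⌋ = $48,162 → take DB $105,084. Book value $157,627.
Year 2: DB = ⌊$157,627 × 200%/5⌋ = $63,050; SL = ⌊$135,727/4⌋ = $33,931 → take DB $63,050. Book value $94,577.
Year 3: DB = ⌊$94,577 × 200%/5⌋ = $37,830; SL = ⌊$72,677/3⌋ = $24,225 → take DB $37,830. Book value $56,747.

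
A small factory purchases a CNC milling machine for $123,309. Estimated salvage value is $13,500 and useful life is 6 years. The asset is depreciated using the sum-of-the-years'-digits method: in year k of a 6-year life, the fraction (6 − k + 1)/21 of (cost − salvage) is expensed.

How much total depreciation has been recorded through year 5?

$104,580

Depreciable base = $123,309 − $13,500 = $109,809.
Sum of the years' digits = 6+5+4+3+2+1 = 21.
Year 1: $109,809 × 6/21 = $31,374. Book value $91,935.
Year 2: $109,809 × 5/21 = $26,145. Book value $65,790.
Year 3: $109,809 × 4/21 = $20,916. Book value $44,874.
Year 4: $109,809 × 3/21 = $15,687. Book value $29,187.
Year 5: $109,809 × 2/21 = $10,458. Book value $18,729.
Accumulated through year 5 = $123,309 − $18,729 = $104,580.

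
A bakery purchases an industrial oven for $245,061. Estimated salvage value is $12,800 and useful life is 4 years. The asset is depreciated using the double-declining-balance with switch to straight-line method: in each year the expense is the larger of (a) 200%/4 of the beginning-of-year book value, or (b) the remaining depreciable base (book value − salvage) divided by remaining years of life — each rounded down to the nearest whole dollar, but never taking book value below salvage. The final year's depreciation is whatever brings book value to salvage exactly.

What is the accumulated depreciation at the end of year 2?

$183,795

Depreciable base = $245,061 − $12,800 = $232,261.
Year 1: DB = ⌊$245,061 × 200%/4⌋ = $122,530; SL = ⌊$232,261/4⌋ = $58,065 → take DB $122,530. Book value $122,531.
Year 2: DB = ⌊$122,531 × 200%/4⌋ = $61,265; SL = ⌊$109,731/3⌋ = $36,577 → take DB $61,265. Book value $61,266.
Accumulated through year 2 = $245,061 − $61,266 = $183,795.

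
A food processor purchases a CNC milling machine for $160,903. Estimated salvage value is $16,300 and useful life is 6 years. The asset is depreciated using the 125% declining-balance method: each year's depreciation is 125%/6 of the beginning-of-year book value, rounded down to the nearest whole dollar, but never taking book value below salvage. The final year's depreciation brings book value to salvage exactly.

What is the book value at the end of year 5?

Depreciable base = $160,903 − $16,300 = $144,603.
Year 1: ⌊$160,903 × 125%/6⌋ = $33,521. Book value $127,382.
Year 2: ⌊$127,382 × 125%/6⌋ = $26,537. Book value $100,845.
Year 3: ⌊$100,845 × 125%/6⌋ = $21,009. Book value $79,836.
Year 4: ⌊$79,836 × 125%/6⌋ = $16,632. Book value $63,204.
Year 5: ⌊$63,204 × 125%/6⌋ = $13,167. Book value $50,037.

$50,037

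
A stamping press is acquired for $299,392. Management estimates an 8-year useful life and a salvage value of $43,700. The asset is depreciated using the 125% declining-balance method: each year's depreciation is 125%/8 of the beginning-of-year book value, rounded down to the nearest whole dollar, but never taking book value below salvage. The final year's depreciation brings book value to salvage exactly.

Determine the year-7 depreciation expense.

$16,879

Depreciable base = $299,392 − $43,700 = $255,692.
Year 1: ⌊$299,392 × 125%/8⌋ = $46,780. Book value $252,612.
Year 2: ⌊$252,612 × 125%/8⌋ = $39,470. Book value $213,142.
Year 3: ⌊$213,142 × 125%/8⌋ = $33,303. Book value $179,839.
Year 4: ⌊$179,839 × 125%/8⌋ = $28,099. Book value $151,740.
Year 5: ⌊$151,740 × 125%/8⌋ = $23,709. Book value $128,031.
Year 6: ⌊$128,031 × 125%/8⌋ = $20,004. Book value $108,027.
Year 7: ⌊$108,027 × 125%/8⌋ = $16,879. Book value $91,148.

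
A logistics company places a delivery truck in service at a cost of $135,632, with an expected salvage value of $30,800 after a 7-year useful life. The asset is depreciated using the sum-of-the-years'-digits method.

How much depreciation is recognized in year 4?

$14,976

Depreciable base = $135,632 − $30,800 = $104,832.
Sum of the years' digits = 7+6+5+4+3+2+1 = 28.
Year 1: $104,832 × 7/28 = $26,208. Book value $109,424.
Year 2: $104,832 × 6/28 = $22,464. Book value $86,960.
Year 3: $104,832 × 5/28 = $18,720. Book value $68,240.
Year 4: $104,832 × 4/28 = $14,976. Book value $53,264.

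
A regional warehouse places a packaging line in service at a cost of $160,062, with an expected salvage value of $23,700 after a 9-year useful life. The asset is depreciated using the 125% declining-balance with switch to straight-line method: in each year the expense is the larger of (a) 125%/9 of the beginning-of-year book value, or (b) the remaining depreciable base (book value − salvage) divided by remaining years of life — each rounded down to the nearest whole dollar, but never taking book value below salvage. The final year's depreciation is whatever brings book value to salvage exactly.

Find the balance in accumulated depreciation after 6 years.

Depreciable base = $160,062 − $23,700 = $136,362.
Year 1: DB = ⌊$160,062 × 125%/9⌋ = $22,230; SL = ⌊$136,362/9⌋ = $15,151 → take DB $22,230. Book value $137,832.
Year 2: DB = ⌊$137,832 × 125%/9⌋ = $19,143; SL = ⌊$114,132/8⌋ = $14,266 → take DB $19,143. Book value $118,689.
Year 3: DB = ⌊$118,689 × 125%/9⌋ = $16,484; SL = ⌊$94,989/7⌋ = $13,569 → take DB $16,484. Book value $102,205.
Year 4: DB = ⌊$102,205 × 125%/9⌋ = $14,195; SL = ⌊$78,505/6⌋ = $13,084 → take DB $14,195. Book value $88,010.
Year 5: DB = ⌊$88,010 × 125%/9⌋ = $12,223; SL = ⌊$64,310/5⌋ = $12,862 → take SL $12,862. Book value $75,148.
Year 6: DB = ⌊$75,148 × 125%/9⌋ = $10,437; SL = ⌊$51,448/4⌋ = $12,862 → take SL $12,862. Book value $62,286.
Accumulated through year 6 = $160,062 − $62,286 = $97,776.

$97,776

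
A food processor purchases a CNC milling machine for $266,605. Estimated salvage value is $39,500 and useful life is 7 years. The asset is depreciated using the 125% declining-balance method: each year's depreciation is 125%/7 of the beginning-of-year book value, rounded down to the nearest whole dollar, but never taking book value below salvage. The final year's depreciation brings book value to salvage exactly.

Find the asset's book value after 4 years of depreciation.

Depreciable base = $266,605 − $39,500 = $227,105.
Year 1: ⌊$266,605 × 125%/7⌋ = $47,608. Book value $218,997.
Year 2: ⌊$218,997 × 125%/7⌋ = $39,106. Book value $179,891.
Year 3: ⌊$179,891 × 125%/7⌋ = $32,123. Book value $147,768.
Year 4: ⌊$147,768 × 125%/7⌋ = $26,387. Book value $121,381.

$121,381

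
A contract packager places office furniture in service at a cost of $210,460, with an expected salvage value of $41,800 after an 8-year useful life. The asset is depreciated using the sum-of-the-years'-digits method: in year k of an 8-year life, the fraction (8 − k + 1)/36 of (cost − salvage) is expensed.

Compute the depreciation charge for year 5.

$18,740

Depreciable base = $210,460 − $41,800 = $168,660.
Sum of the years' digits = 8+7+6+5+4+3+2+1 = 36.
Year 1: $168,660 × 8/36 = $37,480. Book value $172,980.
Year 2: $168,660 × 7/36 = $32,795. Book value $140,185.
Year 3: $168,660 × 6/36 = $28,110. Book value $112,075.
Year 4: $168,660 × 5/36 = $23,425. Book value $88,650.
Year 5: $168,660 × 4/36 = $18,740. Book value $69,910.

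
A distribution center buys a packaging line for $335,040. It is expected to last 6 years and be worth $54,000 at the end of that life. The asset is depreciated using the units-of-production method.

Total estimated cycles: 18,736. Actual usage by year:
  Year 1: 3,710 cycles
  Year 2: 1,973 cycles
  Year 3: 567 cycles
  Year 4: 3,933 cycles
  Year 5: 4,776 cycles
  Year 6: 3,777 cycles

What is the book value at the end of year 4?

$182,295

Depreciable base = $335,040 − $54,000 = $281,040.
Rate = $281,040 / 18,736 cycles = $15 per cycle.
Year 1: 3,710 × $15 = $55,650. Book value $279,390.
Year 2: 1,973 × $15 = $29,595. Book value $249,795.
Year 3: 567 × $15 = $8,505. Book value $241,290.
Year 4: 3,933 × $15 = $58,995. Book value $182,295.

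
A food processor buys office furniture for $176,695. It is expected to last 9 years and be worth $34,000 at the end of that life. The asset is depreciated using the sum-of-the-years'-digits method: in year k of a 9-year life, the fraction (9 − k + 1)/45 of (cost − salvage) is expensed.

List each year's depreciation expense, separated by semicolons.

$28,539; $25,368; $22,197; $19,026; $15,855; $12,684; $9,513; $6,342; $3,171

Depreciable base = $176,695 − $34,000 = $142,695.
Sum of the years' digits = 9+8+7+6+5+4+3+2+1 = 45.
Year 1: $142,695 × 9/45 = $28,539. Book value $148,156.
Year 2: $142,695 × 8/45 = $25,368. Book value $122,788.
Year 3: $142,695 × 7/45 = $22,197. Book value $100,591.
Year 4: $142,695 × 6/45 = $19,026. Book value $81,565.
Year 5: $142,695 × 5/45 = $15,855. Book value $65,710.
Year 6: $142,695 × 4/45 = $12,684. Book value $53,026.
Year 7: $142,695 × 3/45 = $9,513. Book value $43,513.
Year 8: $142,695 × 2/45 = $6,342. Book value $37,171.
Year 9: $142,695 × 1/45 = $3,171. Book value $34,000.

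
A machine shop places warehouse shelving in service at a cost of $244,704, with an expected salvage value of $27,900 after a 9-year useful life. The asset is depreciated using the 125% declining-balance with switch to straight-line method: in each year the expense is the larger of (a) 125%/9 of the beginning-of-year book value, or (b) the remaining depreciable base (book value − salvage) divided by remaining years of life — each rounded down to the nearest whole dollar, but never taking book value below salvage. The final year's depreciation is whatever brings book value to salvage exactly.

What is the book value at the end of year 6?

Depreciable base = $244,704 − $27,900 = $216,804.
Year 1: DB = ⌊$244,704 × 125%/9⌋ = $33,986; SL = ⌊$216,804/9⌋ = $24,089 → take DB $33,986. Book value $210,718.
Year 2: DB = ⌊$210,718 × 125%/9⌋ = $29,266; SL = ⌊$182,818/8⌋ = $22,852 → take DB $29,266. Book value $181,452.
Year 3: DB = ⌊$181,452 × 125%/9⌋ = $25,201; SL = ⌊$153,552/7⌋ = $21,936 → take DB $25,201. Book value $156,251.
Year 4: DB = ⌊$156,251 × 125%/9⌋ = $21,701; SL = ⌊$128,351/6⌋ = $21,391 → take DB $21,701. Book value $134,550.
Year 5: DB = ⌊$134,550 × 125%/9⌋ = $18,687; SL = ⌊$106,650/5⌋ = $21,330 → take SL $21,330. Book value $113,220.
Year 6: DB = ⌊$113,220 × 125%/9⌋ = $15,725; SL = ⌊$85,320/4⌋ = $21,330 → take SL $21,330. Book value $91,890.

$91,890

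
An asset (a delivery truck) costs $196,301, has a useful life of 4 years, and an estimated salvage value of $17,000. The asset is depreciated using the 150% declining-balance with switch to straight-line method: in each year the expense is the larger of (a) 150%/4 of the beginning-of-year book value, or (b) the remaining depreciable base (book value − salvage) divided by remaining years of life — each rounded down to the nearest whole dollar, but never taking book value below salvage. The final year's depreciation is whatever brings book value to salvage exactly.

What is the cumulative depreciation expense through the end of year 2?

$119,620

Depreciable base = $196,301 − $17,000 = $179,301.
Year 1: DB = ⌊$196,301 × 150%/4⌋ = $73,612; SL = ⌊$179,301/4⌋ = $44,825 → take DB $73,612. Book value $122,689.
Year 2: DB = ⌊$122,689 × 150%/4⌋ = $46,008; SL = ⌊$105,689/3⌋ = $35,229 → take DB $46,008. Book value $76,681.
Accumulated through year 2 = $196,301 − $76,681 = $119,620.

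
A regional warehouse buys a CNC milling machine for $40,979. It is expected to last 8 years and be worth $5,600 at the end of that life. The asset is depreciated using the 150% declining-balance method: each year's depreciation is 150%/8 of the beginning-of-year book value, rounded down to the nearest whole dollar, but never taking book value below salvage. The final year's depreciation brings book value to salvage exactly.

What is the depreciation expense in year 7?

Depreciable base = $40,979 − $5,600 = $35,379.
Year 1: ⌊$40,979 × 150%/8⌋ = $7,683. Book value $33,296.
Year 2: ⌊$33,296 × 150%/8⌋ = $6,243. Book value $27,053.
Year 3: ⌊$27,053 × 150%/8⌋ = $5,072. Book value $21,981.
Year 4: ⌊$21,981 × 150%/8⌋ = $4,121. Book value $17,860.
Year 5: ⌊$17,860 × 150%/8⌋ = $3,348. Book value $14,512.
Year 6: ⌊$14,512 × 150%/8⌋ = $2,721. Book value $11,791.
Year 7: ⌊$11,791 × 150%/8⌋ = $2,210. Book value $9,581.

$2,210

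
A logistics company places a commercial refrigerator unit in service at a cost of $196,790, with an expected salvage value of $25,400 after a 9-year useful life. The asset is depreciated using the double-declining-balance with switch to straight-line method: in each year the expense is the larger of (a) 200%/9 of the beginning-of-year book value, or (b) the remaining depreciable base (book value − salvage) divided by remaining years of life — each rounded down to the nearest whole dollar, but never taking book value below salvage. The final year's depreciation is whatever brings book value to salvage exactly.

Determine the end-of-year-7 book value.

$33,885

Depreciable base = $196,790 − $25,400 = $171,390.
Year 1: DB = ⌊$196,790 × 200%/9⌋ = $43,731; SL = ⌊$171,390/9⌋ = $19,043 → take DB $43,731. Book value $153,059.
Year 2: DB = ⌊$153,059 × 200%/9⌋ = $34,013; SL = ⌊$127,659/8⌋ = $15,957 → take DB $34,013. Book value $119,046.
Year 3: DB = ⌊$119,046 × 200%/9⌋ = $26,454; SL = ⌊$93,646/7⌋ = $13,378 → take DB $26,454. Book value $92,592.
Year 4: DB = ⌊$92,592 × 200%/9⌋ = $20,576; SL = ⌊$67,192/6⌋ = $11,198 → take DB $20,576. Book value $72,016.
Year 5: DB = ⌊$72,016 × 200%/9⌋ = $16,003; SL = ⌊$46,616/5⌋ = $9,323 → take DB $16,003. Book value $56,013.
Year 6: DB = ⌊$56,013 × 200%/9⌋ = $12,447; SL = ⌊$30,613/4⌋ = $7,653 → take DB $12,447. Book value $43,566.
Year 7: DB = ⌊$43,566 × 200%/9⌋ = $9,681; SL = ⌊$18,166/3⌋ = $6,055 → take DB $9,681. Book value $33,885.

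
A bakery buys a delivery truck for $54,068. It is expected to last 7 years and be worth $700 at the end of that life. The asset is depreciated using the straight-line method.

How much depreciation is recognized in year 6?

$7,624

Depreciable base = $54,068 − $700 = $53,368.
Annual expense = $53,368 / 7 = $7,624.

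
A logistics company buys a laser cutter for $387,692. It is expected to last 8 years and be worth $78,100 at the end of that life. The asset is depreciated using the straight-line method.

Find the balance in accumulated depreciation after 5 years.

$193,495

Depreciable base = $387,692 − $78,100 = $309,592.
Annual expense = $309,592 / 8 = $38,699.
End of year 1: book value $348,993.
End of year 2: book value $310,294.
End of year 3: book value $271,595.
End of year 4: book value $232,896.
End of year 5: book value $194,197.
Accumulated through year 5 = $387,692 − $194,197 = $193,495.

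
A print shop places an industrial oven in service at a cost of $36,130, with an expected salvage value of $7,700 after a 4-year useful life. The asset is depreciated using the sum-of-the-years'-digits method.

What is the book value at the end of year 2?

$16,229

Depreciable base = $36,130 − $7,700 = $28,430.
Sum of the years' digits = 4+3+2+1 = 10.
Year 1: $28,430 × 4/10 = $11,372. Book value $24,758.
Year 2: $28,430 × 3/10 = $8,529. Book value $16,229.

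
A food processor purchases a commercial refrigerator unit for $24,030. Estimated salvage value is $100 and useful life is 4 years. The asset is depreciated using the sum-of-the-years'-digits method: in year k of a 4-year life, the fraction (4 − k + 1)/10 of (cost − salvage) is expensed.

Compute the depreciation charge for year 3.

Depreciable base = $24,030 − $100 = $23,930.
Sum of the years' digits = 4+3+2+1 = 10.
Year 1: $23,930 × 4/10 = $9,572. Book value $14,458.
Year 2: $23,930 × 3/10 = $7,179. Book value $7,279.
Year 3: $23,930 × 2/10 = $4,786. Book value $2,493.

$4,786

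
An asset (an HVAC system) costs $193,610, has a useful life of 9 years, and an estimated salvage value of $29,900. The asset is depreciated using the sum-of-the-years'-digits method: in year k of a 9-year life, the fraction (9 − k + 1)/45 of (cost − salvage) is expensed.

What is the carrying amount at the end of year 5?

$66,280

Depreciable base = $193,610 − $29,900 = $163,710.
Sum of the years' digits = 9+8+7+6+5+4+3+2+1 = 45.
Year 1: $163,710 × 9/45 = $32,742. Book value $160,868.
Year 2: $163,710 × 8/45 = $29,104. Book value $131,764.
Year 3: $163,710 × 7/45 = $25,466. Book value $106,298.
Year 4: $163,710 × 6/45 = $21,828. Book value $84,470.
Year 5: $163,710 × 5/45 = $18,190. Book value $66,280.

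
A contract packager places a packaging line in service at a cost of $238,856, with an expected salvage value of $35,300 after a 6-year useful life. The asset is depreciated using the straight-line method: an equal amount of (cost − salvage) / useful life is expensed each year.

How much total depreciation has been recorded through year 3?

$101,778

Depreciable base = $238,856 − $35,300 = $203,556.
Annual expense = $203,556 / 6 = $33,926.
End of year 1: book value $204,930.
End of year 2: book value $171,004.
End of year 3: book value $137,078.
Accumulated through year 3 = $238,856 − $137,078 = $101,778.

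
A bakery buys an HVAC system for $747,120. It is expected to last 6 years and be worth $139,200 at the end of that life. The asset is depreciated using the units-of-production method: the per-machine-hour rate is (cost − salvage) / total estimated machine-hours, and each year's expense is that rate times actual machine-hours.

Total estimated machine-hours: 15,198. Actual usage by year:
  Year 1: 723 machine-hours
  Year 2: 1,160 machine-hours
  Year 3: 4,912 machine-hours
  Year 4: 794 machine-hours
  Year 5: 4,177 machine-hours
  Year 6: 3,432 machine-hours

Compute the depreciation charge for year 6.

Depreciable base = $747,120 − $139,200 = $607,920.
Rate = $607,920 / 15,198 machine-hours = $40 per machine-hour.
Year 1: 723 × $40 = $28,920. Book value $718,200.
Year 2: 1,160 × $40 = $46,400. Book value $671,800.
Year 3: 4,912 × $40 = $196,480. Book value $475,320.
Year 4: 794 × $40 = $31,760. Book value $443,560.
Year 5: 4,177 × $40 = $167,080. Book value $276,480.
Year 6: 3,432 × $40 = $137,280. Book value $139,200.

$137,280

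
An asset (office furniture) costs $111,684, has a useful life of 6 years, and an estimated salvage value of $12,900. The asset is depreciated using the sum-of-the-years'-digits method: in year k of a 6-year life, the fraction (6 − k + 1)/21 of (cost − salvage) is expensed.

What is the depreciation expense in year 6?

$4,704

Depreciable base = $111,684 − $12,900 = $98,784.
Sum of the years' digits = 6+5+4+3+2+1 = 21.
Year 1: $98,784 × 6/21 = $28,224. Book value $83,460.
Year 2: $98,784 × 5/21 = $23,520. Book value $59,940.
Year 3: $98,784 × 4/21 = $18,816. Book value $41,124.
Year 4: $98,784 × 3/21 = $14,112. Book value $27,012.
Year 5: $98,784 × 2/21 = $9,408. Book value $17,604.
Year 6: $98,784 × 1/21 = $4,704. Book value $12,900.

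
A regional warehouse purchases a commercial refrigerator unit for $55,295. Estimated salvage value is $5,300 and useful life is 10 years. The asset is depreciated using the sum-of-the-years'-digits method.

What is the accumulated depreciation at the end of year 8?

Depreciable base = $55,295 − $5,300 = $49,995.
Sum of the years' digits = 10+9+8+7+6+5+4+3+2+1 = 55.
Year 1: $49,995 × 10/55 = $9,090. Book value $46,205.
Year 2: $49,995 × 9/55 = $8,181. Book value $38,024.
Year 3: $49,995 × 8/55 = $7,272. Book value $30,752.
Year 4: $49,995 × 7/55 = $6,363. Book value $24,389.
Year 5: $49,995 × 6/55 = $5,454. Book value $18,935.
Year 6: $49,995 × 5/55 = $4,545. Book value $14,390.
Year 7: $49,995 × 4/55 = $3,636. Book value $10,754.
Year 8: $49,995 × 3/55 = $2,727. Book value $8,027.
Accumulated through year 8 = $55,295 − $8,027 = $47,268.

$47,268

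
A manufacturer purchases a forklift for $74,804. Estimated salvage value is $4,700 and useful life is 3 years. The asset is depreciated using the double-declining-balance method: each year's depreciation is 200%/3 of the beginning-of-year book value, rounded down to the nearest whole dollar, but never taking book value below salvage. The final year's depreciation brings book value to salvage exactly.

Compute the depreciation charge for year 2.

$16,623

Depreciable base = $74,804 − $4,700 = $70,104.
Year 1: ⌊$74,804 × 200%/3⌋ = $49,869. Book value $24,935.
Year 2: ⌊$24,935 × 200%/3⌋ = $16,623. Book value $8,312.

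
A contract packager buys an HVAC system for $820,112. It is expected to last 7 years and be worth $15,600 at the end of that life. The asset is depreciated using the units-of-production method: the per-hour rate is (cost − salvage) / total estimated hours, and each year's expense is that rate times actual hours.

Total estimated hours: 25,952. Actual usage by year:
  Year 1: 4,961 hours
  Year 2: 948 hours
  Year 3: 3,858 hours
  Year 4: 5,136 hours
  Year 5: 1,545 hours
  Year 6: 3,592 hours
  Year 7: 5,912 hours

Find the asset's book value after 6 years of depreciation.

Depreciable base = $820,112 − $15,600 = $804,512.
Rate = $804,512 / 25,952 hours = $31 per hour.
Year 1: 4,961 × $31 = $153,791. Book value $666,321.
Year 2: 948 × $31 = $29,388. Book value $636,933.
Year 3: 3,858 × $31 = $119,598. Book value $517,335.
Year 4: 5,136 × $31 = $159,216. Book value $358,119.
Year 5: 1,545 × $31 = $47,895. Book value $310,224.
Year 6: 3,592 × $31 = $111,352. Book value $198,872.

$198,872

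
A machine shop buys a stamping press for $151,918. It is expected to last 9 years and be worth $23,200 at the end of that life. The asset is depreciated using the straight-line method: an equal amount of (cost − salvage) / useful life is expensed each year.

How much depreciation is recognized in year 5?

Depreciable base = $151,918 − $23,200 = $128,718.
Annual expense = $128,718 / 9 = $14,302.

$14,302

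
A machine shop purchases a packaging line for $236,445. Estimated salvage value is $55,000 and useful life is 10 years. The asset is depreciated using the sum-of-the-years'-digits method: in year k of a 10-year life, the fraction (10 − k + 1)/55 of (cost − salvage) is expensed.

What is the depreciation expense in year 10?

Depreciable base = $236,445 − $55,000 = $181,445.
Sum of the years' digits = 10+9+8+7+6+5+4+3+2+1 = 55.
Year 1: $181,445 × 10/55 = $32,990. Book value $203,455.
Year 2: $181,445 × 9/55 = $29,691. Book value $173,764.
Year 3: $181,445 × 8/55 = $26,392. Book value $147,372.
Year 4: $181,445 × 7/55 = $23,093. Book value $124,279.
Year 5: $181,445 × 6/55 = $19,794. Book value $104,485.
Year 6: $181,445 × 5/55 = $16,495. Book value $87,990.
Year 7: $181,445 × 4/55 = $13,196. Book value $74,794.
Year 8: $181,445 × 3/55 = $9,897. Book value $64,897.
Year 9: $181,445 × 2/55 = $6,598. Book value $58,299.
Year 10: $181,445 × 1/55 = $3,299. Book value $55,000.

$3,299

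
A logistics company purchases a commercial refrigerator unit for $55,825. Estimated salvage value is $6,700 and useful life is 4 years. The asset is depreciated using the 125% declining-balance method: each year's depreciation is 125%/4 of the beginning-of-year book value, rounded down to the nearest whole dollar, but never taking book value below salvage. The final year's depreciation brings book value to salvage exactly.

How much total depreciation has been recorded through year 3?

$37,683

Depreciable base = $55,825 − $6,700 = $49,125.
Year 1: ⌊$55,825 × 125%/4⌋ = $17,445. Book value $38,380.
Year 2: ⌊$38,380 × 125%/4⌋ = $11,993. Book value $26,387.
Year 3: ⌊$26,387 × 125%/4⌋ = $8,245. Book value $18,142.
Accumulated through year 3 = $55,825 − $18,142 = $37,683.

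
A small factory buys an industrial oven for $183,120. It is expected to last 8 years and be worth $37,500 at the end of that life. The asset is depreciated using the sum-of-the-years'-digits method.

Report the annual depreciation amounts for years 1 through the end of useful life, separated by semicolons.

$32,360; $28,315; $24,270; $20,225; $16,180; $12,135; $8,090; $4,045

Depreciable base = $183,120 − $37,500 = $145,620.
Sum of the years' digits = 8+7+6+5+4+3+2+1 = 36.
Year 1: $145,620 × 8/36 = $32,360. Book value $150,760.
Year 2: $145,620 × 7/36 = $28,315. Book value $122,445.
Year 3: $145,620 × 6/36 = $24,270. Book value $98,175.
Year 4: $145,620 × 5/36 = $20,225. Book value $77,950.
Year 5: $145,620 × 4/36 = $16,180. Book value $61,770.
Year 6: $145,620 × 3/36 = $12,135. Book value $49,635.
Year 7: $145,620 × 2/36 = $8,090. Book value $41,545.
Year 8: $145,620 × 1/36 = $4,045. Book value $37,500.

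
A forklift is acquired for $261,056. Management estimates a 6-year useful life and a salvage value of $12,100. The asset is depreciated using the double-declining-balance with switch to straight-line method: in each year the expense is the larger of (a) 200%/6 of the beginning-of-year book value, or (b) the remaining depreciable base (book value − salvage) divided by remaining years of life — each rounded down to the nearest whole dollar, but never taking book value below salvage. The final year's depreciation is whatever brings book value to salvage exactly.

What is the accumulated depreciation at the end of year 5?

$229,222

Depreciable base = $261,056 − $12,100 = $248,956.
Year 1: DB = ⌊$261,056 × 200%/6⌋ = $87,018; SL = ⌊$248,956/6⌋ = $41,492 → take DB $87,018. Book value $174,038.
Year 2: DB = ⌊$174,038 × 200%/6⌋ = $58,012; SL = ⌊$161,938/5⌋ = $32,387 → take DB $58,012. Book value $116,026.
Year 3: DB = ⌊$116,026 × 200%/6⌋ = $38,675; SL = ⌊$103,926/4⌋ = $25,981 → take DB $38,675. Book value $77,351.
Year 4: DB = ⌊$77,351 × 200%/6⌋ = $25,783; SL = ⌊$65,251/3⌋ = $21,750 → take DB $25,783. Book value $51,568.
Year 5: DB = ⌊$51,568 × 200%/6⌋ = $17,189; SL = ⌊$39,468/2⌋ = $19,734 → take SL $19,734. Book value $31,834.
Accumulated through year 5 = $261,056 − $31,834 = $229,222.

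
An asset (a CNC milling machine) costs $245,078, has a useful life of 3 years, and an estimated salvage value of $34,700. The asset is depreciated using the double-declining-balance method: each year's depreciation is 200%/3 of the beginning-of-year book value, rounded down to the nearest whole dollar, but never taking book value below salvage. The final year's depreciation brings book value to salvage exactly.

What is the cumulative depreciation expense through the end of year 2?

$210,378

Depreciable base = $245,078 − $34,700 = $210,378.
Year 1: ⌊$245,078 × 200%/3⌋ = $163,385. Book value $81,693.
Year 2: ⌊$81,693 × 200%/3⌋ = $54,462, capped at $46,993. Book value $34,700.
Accumulated through year 2 = $245,078 − $34,700 = $210,378.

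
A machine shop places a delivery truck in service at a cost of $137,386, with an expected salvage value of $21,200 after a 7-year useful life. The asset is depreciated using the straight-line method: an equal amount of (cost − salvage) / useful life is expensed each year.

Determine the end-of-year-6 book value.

$37,798

Depreciable base = $137,386 − $21,200 = $116,186.
Annual expense = $116,186 / 7 = $16,598.
End of year 1: book value $120,788.
End of year 2: book value $104,190.
End of year 3: book value $87,592.
End of year 4: book value $70,994.
End of year 5: book value $54,396.
End of year 6: book value $37,798.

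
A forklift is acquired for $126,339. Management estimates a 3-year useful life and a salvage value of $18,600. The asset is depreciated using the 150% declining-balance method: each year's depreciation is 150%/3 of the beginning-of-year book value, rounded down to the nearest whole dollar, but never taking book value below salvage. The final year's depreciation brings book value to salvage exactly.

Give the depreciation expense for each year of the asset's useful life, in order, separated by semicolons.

$63,169; $31,585; $12,985

Depreciable base = $126,339 − $18,600 = $107,739.
Year 1: ⌊$126,339 × 150%/3⌋ = $63,169. Book value $63,170.
Year 2: ⌊$63,170 × 150%/3⌋ = $31,585. Book value $31,585.
Year 3 (final): $31,585 − $18,600 = $12,985. Book value $18,600.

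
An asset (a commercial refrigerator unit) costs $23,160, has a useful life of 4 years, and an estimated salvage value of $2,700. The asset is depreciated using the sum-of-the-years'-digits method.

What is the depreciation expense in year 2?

Depreciable base = $23,160 − $2,700 = $20,460.
Sum of the years' digits = 4+3+2+1 = 10.
Year 1: $20,460 × 4/10 = $8,184. Book value $14,976.
Year 2: $20,460 × 3/10 = $6,138. Book value $8,838.

$6,138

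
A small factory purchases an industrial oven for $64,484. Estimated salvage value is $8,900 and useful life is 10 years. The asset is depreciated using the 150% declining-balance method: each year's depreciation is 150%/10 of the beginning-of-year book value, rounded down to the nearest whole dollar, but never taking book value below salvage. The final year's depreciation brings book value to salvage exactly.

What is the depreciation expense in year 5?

$5,049

Depreciable base = $64,484 − $8,900 = $55,584.
Year 1: ⌊$64,484 × 150%/10⌋ = $9,672. Book value $54,812.
Year 2: ⌊$54,812 × 150%/10⌋ = $8,221. Book value $46,591.
Year 3: ⌊$46,591 × 150%/10⌋ = $6,988. Book value $39,603.
Year 4: ⌊$39,603 × 150%/10⌋ = $5,940. Book value $33,663.
Year 5: ⌊$33,663 × 150%/10⌋ = $5,049. Book value $28,614.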